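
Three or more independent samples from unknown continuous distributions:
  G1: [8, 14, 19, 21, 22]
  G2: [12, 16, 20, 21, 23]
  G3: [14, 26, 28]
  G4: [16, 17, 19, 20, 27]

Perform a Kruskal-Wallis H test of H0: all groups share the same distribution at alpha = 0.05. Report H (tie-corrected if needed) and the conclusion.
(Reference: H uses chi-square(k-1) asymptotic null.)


Step 1: Combine all N = 18 observations and assign midranks.
sorted (value, group, rank): (8,G1,1), (12,G2,2), (14,G1,3.5), (14,G3,3.5), (16,G2,5.5), (16,G4,5.5), (17,G4,7), (19,G1,8.5), (19,G4,8.5), (20,G2,10.5), (20,G4,10.5), (21,G1,12.5), (21,G2,12.5), (22,G1,14), (23,G2,15), (26,G3,16), (27,G4,17), (28,G3,18)
Step 2: Sum ranks within each group.
R_1 = 39.5 (n_1 = 5)
R_2 = 45.5 (n_2 = 5)
R_3 = 37.5 (n_3 = 3)
R_4 = 48.5 (n_4 = 5)
Step 3: H = 12/(N(N+1)) * sum(R_i^2/n_i) - 3(N+1)
     = 12/(18*19) * (39.5^2/5 + 45.5^2/5 + 37.5^2/3 + 48.5^2/5) - 3*19
     = 0.035088 * 1665.3 - 57
     = 1.431579.
Step 4: Ties present; correction factor C = 1 - 30/(18^3 - 18) = 0.994840. Corrected H = 1.431579 / 0.994840 = 1.439004.
Step 5: Under H0, H ~ chi^2(3); p-value = 0.696418.
Step 6: alpha = 0.05. fail to reject H0.

H = 1.4390, df = 3, p = 0.696418, fail to reject H0.


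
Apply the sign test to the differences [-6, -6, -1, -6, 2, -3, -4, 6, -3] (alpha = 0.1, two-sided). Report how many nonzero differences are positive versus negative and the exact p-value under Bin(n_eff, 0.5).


Step 1: Discard zero differences. Original n = 9; n_eff = number of nonzero differences = 9.
Nonzero differences (with sign): -6, -6, -1, -6, +2, -3, -4, +6, -3
Step 2: Count signs: positive = 2, negative = 7.
Step 3: Under H0: P(positive) = 0.5, so the number of positives S ~ Bin(9, 0.5).
Step 4: Two-sided exact p-value = sum of Bin(9,0.5) probabilities at or below the observed probability = 0.179688.
Step 5: alpha = 0.1. fail to reject H0.

n_eff = 9, pos = 2, neg = 7, p = 0.179688, fail to reject H0.


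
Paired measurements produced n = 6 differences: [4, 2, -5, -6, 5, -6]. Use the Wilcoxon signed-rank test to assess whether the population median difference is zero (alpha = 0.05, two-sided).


Step 1: Drop any zero differences (none here) and take |d_i|.
|d| = [4, 2, 5, 6, 5, 6]
Step 2: Midrank |d_i| (ties get averaged ranks).
ranks: |4|->2, |2|->1, |5|->3.5, |6|->5.5, |5|->3.5, |6|->5.5
Step 3: Attach original signs; sum ranks with positive sign and with negative sign.
W+ = 2 + 1 + 3.5 = 6.5
W- = 3.5 + 5.5 + 5.5 = 14.5
(Check: W+ + W- = 21 should equal n(n+1)/2 = 21.)
Step 4: Test statistic W = min(W+, W-) = 6.5.
Step 5: Ties in |d|, so use the tie-corrected normal approximation.
        E[W] = n(n+1)/4 = 6*7/4 = 10.5.
        Tie groups: |d|=5 (t=2), |d|=6 (t=2); sum(t^3 - t) = 12.
        Var[W] = n(n+1)(2n+1)/24 - sum(t^3-t)/48 = 546/24 - 12/48 = 22.5.
        z = (W - E[W]) / sqrt(Var[W]) = (6.5 - 10.5) / 4.7434 = -0.8433.
        Two-sided p = 2*Phi(z) = 0.399075.
Step 6: alpha = 0.05. fail to reject H0.

W+ = 6.5, W- = 14.5, W = min = 6.5, p = 0.399075, fail to reject H0.


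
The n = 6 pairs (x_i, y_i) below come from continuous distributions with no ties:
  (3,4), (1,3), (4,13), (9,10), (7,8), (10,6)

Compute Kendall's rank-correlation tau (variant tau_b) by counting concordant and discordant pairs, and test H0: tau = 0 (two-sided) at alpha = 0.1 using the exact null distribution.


Step 1: Enumerate the 15 unordered pairs (i,j) with i<j and classify each by sign(x_j-x_i) * sign(y_j-y_i).
  (1,2):dx=-2,dy=-1->C; (1,3):dx=+1,dy=+9->C; (1,4):dx=+6,dy=+6->C; (1,5):dx=+4,dy=+4->C
  (1,6):dx=+7,dy=+2->C; (2,3):dx=+3,dy=+10->C; (2,4):dx=+8,dy=+7->C; (2,5):dx=+6,dy=+5->C
  (2,6):dx=+9,dy=+3->C; (3,4):dx=+5,dy=-3->D; (3,5):dx=+3,dy=-5->D; (3,6):dx=+6,dy=-7->D
  (4,5):dx=-2,dy=-2->C; (4,6):dx=+1,dy=-4->D; (5,6):dx=+3,dy=-2->D
Step 2: C = 10, D = 5, total pairs = 15.
Step 3: tau = (C - D)/(n(n-1)/2) = (10 - 5)/15 = 0.333333.
Step 4: Exact two-sided p-value (enumerate n! = 720 permutations of y under H0): p = 0.469444.
Step 5: alpha = 0.1. fail to reject H0.

tau_b = 0.3333 (C=10, D=5), p = 0.469444, fail to reject H0.


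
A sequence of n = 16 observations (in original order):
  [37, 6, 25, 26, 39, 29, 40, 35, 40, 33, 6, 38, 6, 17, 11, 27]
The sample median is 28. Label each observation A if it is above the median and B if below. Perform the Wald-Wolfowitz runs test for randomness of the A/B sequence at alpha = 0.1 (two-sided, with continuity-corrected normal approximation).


Step 1: Compute median = 28; label A = above, B = below.
Labels in order: ABBBAAAAAABABBBB  (n_A = 8, n_B = 8)
Step 2: Count runs R = 6.
Step 3: Under H0 (random ordering), E[R] = 2*n_A*n_B/(n_A+n_B) + 1 = 2*8*8/16 + 1 = 9.0000.
        Var[R] = 2*n_A*n_B*(2*n_A*n_B - n_A - n_B) / ((n_A+n_B)^2 * (n_A+n_B-1)) = 14336/3840 = 3.7333.
        SD[R] = 1.9322.
Step 4: Continuity-corrected z = (R + 0.5 - E[R]) / SD[R] = (6 + 0.5 - 9.0000) / 1.9322 = -1.2939.
Step 5: Two-sided p-value via normal approximation = 2*(1 - Phi(|z|)) = 0.195709.
Step 6: alpha = 0.1. fail to reject H0.

R = 6, z = -1.2939, p = 0.195709, fail to reject H0.


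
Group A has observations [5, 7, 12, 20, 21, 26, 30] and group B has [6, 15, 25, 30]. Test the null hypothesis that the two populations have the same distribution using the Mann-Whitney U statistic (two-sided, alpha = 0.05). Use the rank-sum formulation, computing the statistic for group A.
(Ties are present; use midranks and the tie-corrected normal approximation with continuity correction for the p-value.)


Step 1: Combine and sort all 11 observations; assign midranks.
sorted (value, group): (5,X), (6,Y), (7,X), (12,X), (15,Y), (20,X), (21,X), (25,Y), (26,X), (30,X), (30,Y)
ranks: 5->1, 6->2, 7->3, 12->4, 15->5, 20->6, 21->7, 25->8, 26->9, 30->10.5, 30->10.5
Step 2: Rank sum for X: R1 = 1 + 3 + 4 + 6 + 7 + 9 + 10.5 = 40.5.
Step 3: U_X = R1 - n1(n1+1)/2 = 40.5 - 7*8/2 = 40.5 - 28 = 12.5.
       U_Y = n1*n2 - U_X = 28 - 12.5 = 15.5.
Step 4: Ties are present, so use the tie-corrected normal approximation (with continuity correction) for the p-value.
Step 5: p-value = 0.849769; compare to alpha = 0.05. fail to reject H0.

U_X = 12.5, p = 0.849769, fail to reject H0 at alpha = 0.05.


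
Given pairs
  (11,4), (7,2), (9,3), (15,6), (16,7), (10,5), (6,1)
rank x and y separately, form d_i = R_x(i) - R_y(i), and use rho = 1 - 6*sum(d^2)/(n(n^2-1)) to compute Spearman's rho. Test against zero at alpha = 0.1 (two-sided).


Step 1: Rank x and y separately (midranks; no ties here).
rank(x): 11->5, 7->2, 9->3, 15->6, 16->7, 10->4, 6->1
rank(y): 4->4, 2->2, 3->3, 6->6, 7->7, 5->5, 1->1
Step 2: d_i = R_x(i) - R_y(i); compute d_i^2.
  (5-4)^2=1, (2-2)^2=0, (3-3)^2=0, (6-6)^2=0, (7-7)^2=0, (4-5)^2=1, (1-1)^2=0
sum(d^2) = 2.
Step 3: rho = 1 - 6*2 / (7*(7^2 - 1)) = 1 - 12/336 = 0.964286.
Step 4: Under H0, t = rho * sqrt((n-2)/(1-rho^2)) = 8.1408 ~ t(5).
Step 5: Two-sided p-value from the t-distribution with 5 df = 0.000454.
Step 6: alpha = 0.1. reject H0.

rho = 0.9643, p = 0.000454, reject H0 at alpha = 0.1.


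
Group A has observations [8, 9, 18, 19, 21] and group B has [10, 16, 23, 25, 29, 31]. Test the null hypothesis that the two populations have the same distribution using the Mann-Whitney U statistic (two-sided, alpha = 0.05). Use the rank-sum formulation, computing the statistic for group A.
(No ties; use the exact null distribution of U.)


Step 1: Combine and sort all 11 observations; assign midranks.
sorted (value, group): (8,X), (9,X), (10,Y), (16,Y), (18,X), (19,X), (21,X), (23,Y), (25,Y), (29,Y), (31,Y)
ranks: 8->1, 9->2, 10->3, 16->4, 18->5, 19->6, 21->7, 23->8, 25->9, 29->10, 31->11
Step 2: Rank sum for X: R1 = 1 + 2 + 5 + 6 + 7 = 21.
Step 3: U_X = R1 - n1(n1+1)/2 = 21 - 5*6/2 = 21 - 15 = 6.
       U_Y = n1*n2 - U_X = 30 - 6 = 24.
Step 4: No ties, so the exact null distribution of U (based on enumerating the C(11,5) = 462 equally likely rank assignments) gives the two-sided p-value.
Step 5: p-value = 0.125541; compare to alpha = 0.05. fail to reject H0.

U_X = 6, p = 0.125541, fail to reject H0 at alpha = 0.05.


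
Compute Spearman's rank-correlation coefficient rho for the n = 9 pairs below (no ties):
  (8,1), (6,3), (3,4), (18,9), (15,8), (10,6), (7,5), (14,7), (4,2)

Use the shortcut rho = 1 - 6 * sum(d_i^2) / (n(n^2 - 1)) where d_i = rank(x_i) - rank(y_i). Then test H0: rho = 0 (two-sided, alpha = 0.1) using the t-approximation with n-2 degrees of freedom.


Step 1: Rank x and y separately (midranks; no ties here).
rank(x): 8->5, 6->3, 3->1, 18->9, 15->8, 10->6, 7->4, 14->7, 4->2
rank(y): 1->1, 3->3, 4->4, 9->9, 8->8, 6->6, 5->5, 7->7, 2->2
Step 2: d_i = R_x(i) - R_y(i); compute d_i^2.
  (5-1)^2=16, (3-3)^2=0, (1-4)^2=9, (9-9)^2=0, (8-8)^2=0, (6-6)^2=0, (4-5)^2=1, (7-7)^2=0, (2-2)^2=0
sum(d^2) = 26.
Step 3: rho = 1 - 6*26 / (9*(9^2 - 1)) = 1 - 156/720 = 0.783333.
Step 4: Under H0, t = rho * sqrt((n-2)/(1-rho^2)) = 3.3341 ~ t(7).
Step 5: Two-sided p-value from the t-distribution with 7 df = 0.012520.
Step 6: alpha = 0.1. reject H0.

rho = 0.7833, p = 0.012520, reject H0 at alpha = 0.1.


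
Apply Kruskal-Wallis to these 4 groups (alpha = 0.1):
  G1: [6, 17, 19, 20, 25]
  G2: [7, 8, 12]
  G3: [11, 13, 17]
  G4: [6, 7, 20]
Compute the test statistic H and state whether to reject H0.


Step 1: Combine all N = 14 observations and assign midranks.
sorted (value, group, rank): (6,G1,1.5), (6,G4,1.5), (7,G2,3.5), (7,G4,3.5), (8,G2,5), (11,G3,6), (12,G2,7), (13,G3,8), (17,G1,9.5), (17,G3,9.5), (19,G1,11), (20,G1,12.5), (20,G4,12.5), (25,G1,14)
Step 2: Sum ranks within each group.
R_1 = 48.5 (n_1 = 5)
R_2 = 15.5 (n_2 = 3)
R_3 = 23.5 (n_3 = 3)
R_4 = 17.5 (n_4 = 3)
Step 3: H = 12/(N(N+1)) * sum(R_i^2/n_i) - 3(N+1)
     = 12/(14*15) * (48.5^2/5 + 15.5^2/3 + 23.5^2/3 + 17.5^2/3) - 3*15
     = 0.057143 * 836.7 - 45
     = 2.811429.
Step 4: Ties present; correction factor C = 1 - 24/(14^3 - 14) = 0.991209. Corrected H = 2.811429 / 0.991209 = 2.836364.
Step 5: Under H0, H ~ chi^2(3); p-value = 0.417549.
Step 6: alpha = 0.1. fail to reject H0.

H = 2.8364, df = 3, p = 0.417549, fail to reject H0.


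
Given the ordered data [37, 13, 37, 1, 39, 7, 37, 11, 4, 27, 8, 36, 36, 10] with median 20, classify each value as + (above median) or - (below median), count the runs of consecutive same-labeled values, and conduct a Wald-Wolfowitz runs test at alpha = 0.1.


Step 1: Compute median = 20; label A = above, B = below.
Labels in order: ABABABABBABAAB  (n_A = 7, n_B = 7)
Step 2: Count runs R = 12.
Step 3: Under H0 (random ordering), E[R] = 2*n_A*n_B/(n_A+n_B) + 1 = 2*7*7/14 + 1 = 8.0000.
        Var[R] = 2*n_A*n_B*(2*n_A*n_B - n_A - n_B) / ((n_A+n_B)^2 * (n_A+n_B-1)) = 8232/2548 = 3.2308.
        SD[R] = 1.7974.
Step 4: Continuity-corrected z = (R - 0.5 - E[R]) / SD[R] = (12 - 0.5 - 8.0000) / 1.7974 = 1.9472.
Step 5: Two-sided p-value via normal approximation = 2*(1 - Phi(|z|)) = 0.051508.
Step 6: alpha = 0.1. reject H0.

R = 12, z = 1.9472, p = 0.051508, reject H0.


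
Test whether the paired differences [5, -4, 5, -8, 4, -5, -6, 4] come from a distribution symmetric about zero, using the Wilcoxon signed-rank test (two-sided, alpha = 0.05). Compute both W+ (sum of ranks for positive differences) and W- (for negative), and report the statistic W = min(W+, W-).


Step 1: Drop any zero differences (none here) and take |d_i|.
|d| = [5, 4, 5, 8, 4, 5, 6, 4]
Step 2: Midrank |d_i| (ties get averaged ranks).
ranks: |5|->5, |4|->2, |5|->5, |8|->8, |4|->2, |5|->5, |6|->7, |4|->2
Step 3: Attach original signs; sum ranks with positive sign and with negative sign.
W+ = 5 + 5 + 2 + 2 = 14
W- = 2 + 8 + 5 + 7 = 22
(Check: W+ + W- = 36 should equal n(n+1)/2 = 36.)
Step 4: Test statistic W = min(W+, W-) = 14.
Step 5: Ties in |d|, so use the tie-corrected normal approximation.
        E[W] = n(n+1)/4 = 8*9/4 = 18.
        Tie groups: |d|=4 (t=3), |d|=5 (t=3); sum(t^3 - t) = 48.
        Var[W] = n(n+1)(2n+1)/24 - sum(t^3-t)/48 = 1224/24 - 48/48 = 50.
        z = (W - E[W]) / sqrt(Var[W]) = (14 - 18) / 7.0711 = -0.5657.
        Two-sided p = 2*Phi(z) = 0.571608.
Step 6: alpha = 0.05. fail to reject H0.

W+ = 14, W- = 22, W = min = 14, p = 0.571608, fail to reject H0.


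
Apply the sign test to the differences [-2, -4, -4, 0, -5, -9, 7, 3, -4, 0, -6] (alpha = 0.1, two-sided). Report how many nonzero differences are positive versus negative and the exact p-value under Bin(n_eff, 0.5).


Step 1: Discard zero differences. Original n = 11; n_eff = number of nonzero differences = 9.
Nonzero differences (with sign): -2, -4, -4, -5, -9, +7, +3, -4, -6
Step 2: Count signs: positive = 2, negative = 7.
Step 3: Under H0: P(positive) = 0.5, so the number of positives S ~ Bin(9, 0.5).
Step 4: Two-sided exact p-value = sum of Bin(9,0.5) probabilities at or below the observed probability = 0.179688.
Step 5: alpha = 0.1. fail to reject H0.

n_eff = 9, pos = 2, neg = 7, p = 0.179688, fail to reject H0.


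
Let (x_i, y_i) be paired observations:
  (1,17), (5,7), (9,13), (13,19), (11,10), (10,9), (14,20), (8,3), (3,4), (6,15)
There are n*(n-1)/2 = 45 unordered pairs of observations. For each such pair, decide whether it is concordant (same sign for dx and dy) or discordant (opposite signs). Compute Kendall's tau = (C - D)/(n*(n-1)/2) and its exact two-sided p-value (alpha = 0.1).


Step 1: Enumerate the 45 unordered pairs (i,j) with i<j and classify each by sign(x_j-x_i) * sign(y_j-y_i).
  (1,2):dx=+4,dy=-10->D; (1,3):dx=+8,dy=-4->D; (1,4):dx=+12,dy=+2->C; (1,5):dx=+10,dy=-7->D
  (1,6):dx=+9,dy=-8->D; (1,7):dx=+13,dy=+3->C; (1,8):dx=+7,dy=-14->D; (1,9):dx=+2,dy=-13->D
  (1,10):dx=+5,dy=-2->D; (2,3):dx=+4,dy=+6->C; (2,4):dx=+8,dy=+12->C; (2,5):dx=+6,dy=+3->C
  (2,6):dx=+5,dy=+2->C; (2,7):dx=+9,dy=+13->C; (2,8):dx=+3,dy=-4->D; (2,9):dx=-2,dy=-3->C
  (2,10):dx=+1,dy=+8->C; (3,4):dx=+4,dy=+6->C; (3,5):dx=+2,dy=-3->D; (3,6):dx=+1,dy=-4->D
  (3,7):dx=+5,dy=+7->C; (3,8):dx=-1,dy=-10->C; (3,9):dx=-6,dy=-9->C; (3,10):dx=-3,dy=+2->D
  (4,5):dx=-2,dy=-9->C; (4,6):dx=-3,dy=-10->C; (4,7):dx=+1,dy=+1->C; (4,8):dx=-5,dy=-16->C
  (4,9):dx=-10,dy=-15->C; (4,10):dx=-7,dy=-4->C; (5,6):dx=-1,dy=-1->C; (5,7):dx=+3,dy=+10->C
  (5,8):dx=-3,dy=-7->C; (5,9):dx=-8,dy=-6->C; (5,10):dx=-5,dy=+5->D; (6,7):dx=+4,dy=+11->C
  (6,8):dx=-2,dy=-6->C; (6,9):dx=-7,dy=-5->C; (6,10):dx=-4,dy=+6->D; (7,8):dx=-6,dy=-17->C
  (7,9):dx=-11,dy=-16->C; (7,10):dx=-8,dy=-5->C; (8,9):dx=-5,dy=+1->D; (8,10):dx=-2,dy=+12->D
  (9,10):dx=+3,dy=+11->C
Step 2: C = 30, D = 15, total pairs = 45.
Step 3: tau = (C - D)/(n(n-1)/2) = (30 - 15)/45 = 0.333333.
Step 4: Exact two-sided p-value (enumerate n! = 3628800 permutations of y under H0): p = 0.216373.
Step 5: alpha = 0.1. fail to reject H0.

tau_b = 0.3333 (C=30, D=15), p = 0.216373, fail to reject H0.


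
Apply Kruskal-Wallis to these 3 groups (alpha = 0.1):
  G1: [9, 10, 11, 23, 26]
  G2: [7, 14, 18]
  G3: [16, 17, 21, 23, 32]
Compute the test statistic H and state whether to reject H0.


Step 1: Combine all N = 13 observations and assign midranks.
sorted (value, group, rank): (7,G2,1), (9,G1,2), (10,G1,3), (11,G1,4), (14,G2,5), (16,G3,6), (17,G3,7), (18,G2,8), (21,G3,9), (23,G1,10.5), (23,G3,10.5), (26,G1,12), (32,G3,13)
Step 2: Sum ranks within each group.
R_1 = 31.5 (n_1 = 5)
R_2 = 14 (n_2 = 3)
R_3 = 45.5 (n_3 = 5)
Step 3: H = 12/(N(N+1)) * sum(R_i^2/n_i) - 3(N+1)
     = 12/(13*14) * (31.5^2/5 + 14^2/3 + 45.5^2/5) - 3*14
     = 0.065934 * 677.833 - 42
     = 2.692308.
Step 4: Ties present; correction factor C = 1 - 6/(13^3 - 13) = 0.997253. Corrected H = 2.692308 / 0.997253 = 2.699725.
Step 5: Under H0, H ~ chi^2(2); p-value = 0.259276.
Step 6: alpha = 0.1. fail to reject H0.

H = 2.6997, df = 2, p = 0.259276, fail to reject H0.


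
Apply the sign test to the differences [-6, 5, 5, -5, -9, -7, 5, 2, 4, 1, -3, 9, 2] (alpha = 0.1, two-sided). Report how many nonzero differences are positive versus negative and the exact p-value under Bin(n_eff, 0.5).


Step 1: Discard zero differences. Original n = 13; n_eff = number of nonzero differences = 13.
Nonzero differences (with sign): -6, +5, +5, -5, -9, -7, +5, +2, +4, +1, -3, +9, +2
Step 2: Count signs: positive = 8, negative = 5.
Step 3: Under H0: P(positive) = 0.5, so the number of positives S ~ Bin(13, 0.5).
Step 4: Two-sided exact p-value = sum of Bin(13,0.5) probabilities at or below the observed probability = 0.581055.
Step 5: alpha = 0.1. fail to reject H0.

n_eff = 13, pos = 8, neg = 5, p = 0.581055, fail to reject H0.


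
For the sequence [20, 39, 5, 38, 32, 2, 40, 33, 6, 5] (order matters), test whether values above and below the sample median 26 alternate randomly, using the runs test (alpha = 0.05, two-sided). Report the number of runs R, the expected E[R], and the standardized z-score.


Step 1: Compute median = 26; label A = above, B = below.
Labels in order: BABAABAABB  (n_A = 5, n_B = 5)
Step 2: Count runs R = 7.
Step 3: Under H0 (random ordering), E[R] = 2*n_A*n_B/(n_A+n_B) + 1 = 2*5*5/10 + 1 = 6.0000.
        Var[R] = 2*n_A*n_B*(2*n_A*n_B - n_A - n_B) / ((n_A+n_B)^2 * (n_A+n_B-1)) = 2000/900 = 2.2222.
        SD[R] = 1.4907.
Step 4: Continuity-corrected z = (R - 0.5 - E[R]) / SD[R] = (7 - 0.5 - 6.0000) / 1.4907 = 0.3354.
Step 5: Two-sided p-value via normal approximation = 2*(1 - Phi(|z|)) = 0.737316.
Step 6: alpha = 0.05. fail to reject H0.

R = 7, z = 0.3354, p = 0.737316, fail to reject H0.


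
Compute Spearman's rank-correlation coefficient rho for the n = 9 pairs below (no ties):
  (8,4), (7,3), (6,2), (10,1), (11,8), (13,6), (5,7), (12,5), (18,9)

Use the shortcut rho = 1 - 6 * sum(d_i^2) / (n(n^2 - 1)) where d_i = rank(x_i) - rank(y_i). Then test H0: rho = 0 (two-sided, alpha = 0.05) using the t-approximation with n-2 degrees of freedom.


Step 1: Rank x and y separately (midranks; no ties here).
rank(x): 8->4, 7->3, 6->2, 10->5, 11->6, 13->8, 5->1, 12->7, 18->9
rank(y): 4->4, 3->3, 2->2, 1->1, 8->8, 6->6, 7->7, 5->5, 9->9
Step 2: d_i = R_x(i) - R_y(i); compute d_i^2.
  (4-4)^2=0, (3-3)^2=0, (2-2)^2=0, (5-1)^2=16, (6-8)^2=4, (8-6)^2=4, (1-7)^2=36, (7-5)^2=4, (9-9)^2=0
sum(d^2) = 64.
Step 3: rho = 1 - 6*64 / (9*(9^2 - 1)) = 1 - 384/720 = 0.466667.
Step 4: Under H0, t = rho * sqrt((n-2)/(1-rho^2)) = 1.3960 ~ t(7).
Step 5: Two-sided p-value from the t-distribution with 7 df = 0.205386.
Step 6: alpha = 0.05. fail to reject H0.

rho = 0.4667, p = 0.205386, fail to reject H0 at alpha = 0.05.


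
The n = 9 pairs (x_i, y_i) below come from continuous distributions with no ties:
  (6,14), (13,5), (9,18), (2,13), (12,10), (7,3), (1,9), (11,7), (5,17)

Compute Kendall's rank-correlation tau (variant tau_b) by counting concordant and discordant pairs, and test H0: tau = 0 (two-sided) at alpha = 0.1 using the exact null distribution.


Step 1: Enumerate the 36 unordered pairs (i,j) with i<j and classify each by sign(x_j-x_i) * sign(y_j-y_i).
  (1,2):dx=+7,dy=-9->D; (1,3):dx=+3,dy=+4->C; (1,4):dx=-4,dy=-1->C; (1,5):dx=+6,dy=-4->D
  (1,6):dx=+1,dy=-11->D; (1,7):dx=-5,dy=-5->C; (1,8):dx=+5,dy=-7->D; (1,9):dx=-1,dy=+3->D
  (2,3):dx=-4,dy=+13->D; (2,4):dx=-11,dy=+8->D; (2,5):dx=-1,dy=+5->D; (2,6):dx=-6,dy=-2->C
  (2,7):dx=-12,dy=+4->D; (2,8):dx=-2,dy=+2->D; (2,9):dx=-8,dy=+12->D; (3,4):dx=-7,dy=-5->C
  (3,5):dx=+3,dy=-8->D; (3,6):dx=-2,dy=-15->C; (3,7):dx=-8,dy=-9->C; (3,8):dx=+2,dy=-11->D
  (3,9):dx=-4,dy=-1->C; (4,5):dx=+10,dy=-3->D; (4,6):dx=+5,dy=-10->D; (4,7):dx=-1,dy=-4->C
  (4,8):dx=+9,dy=-6->D; (4,9):dx=+3,dy=+4->C; (5,6):dx=-5,dy=-7->C; (5,7):dx=-11,dy=-1->C
  (5,8):dx=-1,dy=-3->C; (5,9):dx=-7,dy=+7->D; (6,7):dx=-6,dy=+6->D; (6,8):dx=+4,dy=+4->C
  (6,9):dx=-2,dy=+14->D; (7,8):dx=+10,dy=-2->D; (7,9):dx=+4,dy=+8->C; (8,9):dx=-6,dy=+10->D
Step 2: C = 15, D = 21, total pairs = 36.
Step 3: tau = (C - D)/(n(n-1)/2) = (15 - 21)/36 = -0.166667.
Step 4: Exact two-sided p-value (enumerate n! = 362880 permutations of y under H0): p = 0.612202.
Step 5: alpha = 0.1. fail to reject H0.

tau_b = -0.1667 (C=15, D=21), p = 0.612202, fail to reject H0.


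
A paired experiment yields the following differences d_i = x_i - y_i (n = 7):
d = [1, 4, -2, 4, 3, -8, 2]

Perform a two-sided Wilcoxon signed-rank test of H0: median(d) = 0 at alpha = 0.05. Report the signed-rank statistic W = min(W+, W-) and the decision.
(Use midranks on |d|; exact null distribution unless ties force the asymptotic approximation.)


Step 1: Drop any zero differences (none here) and take |d_i|.
|d| = [1, 4, 2, 4, 3, 8, 2]
Step 2: Midrank |d_i| (ties get averaged ranks).
ranks: |1|->1, |4|->5.5, |2|->2.5, |4|->5.5, |3|->4, |8|->7, |2|->2.5
Step 3: Attach original signs; sum ranks with positive sign and with negative sign.
W+ = 1 + 5.5 + 5.5 + 4 + 2.5 = 18.5
W- = 2.5 + 7 = 9.5
(Check: W+ + W- = 28 should equal n(n+1)/2 = 28.)
Step 4: Test statistic W = min(W+, W-) = 9.5.
Step 5: Ties in |d|, so use the tie-corrected normal approximation.
        E[W] = n(n+1)/4 = 7*8/4 = 14.
        Tie groups: |d|=2 (t=2), |d|=4 (t=2); sum(t^3 - t) = 12.
        Var[W] = n(n+1)(2n+1)/24 - sum(t^3-t)/48 = 840/24 - 12/48 = 34.75.
        z = (W - E[W]) / sqrt(Var[W]) = (9.5 - 14) / 5.8949 = -0.7634.
        Two-sided p = 2*Phi(z) = 0.445243.
Step 6: alpha = 0.05. fail to reject H0.

W+ = 18.5, W- = 9.5, W = min = 9.5, p = 0.445243, fail to reject H0.


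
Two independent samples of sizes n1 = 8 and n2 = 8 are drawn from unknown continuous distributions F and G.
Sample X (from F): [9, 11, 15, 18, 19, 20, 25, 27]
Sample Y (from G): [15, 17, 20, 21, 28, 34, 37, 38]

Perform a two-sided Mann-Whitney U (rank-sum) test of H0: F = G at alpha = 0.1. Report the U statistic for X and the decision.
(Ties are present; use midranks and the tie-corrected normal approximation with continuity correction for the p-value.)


Step 1: Combine and sort all 16 observations; assign midranks.
sorted (value, group): (9,X), (11,X), (15,X), (15,Y), (17,Y), (18,X), (19,X), (20,X), (20,Y), (21,Y), (25,X), (27,X), (28,Y), (34,Y), (37,Y), (38,Y)
ranks: 9->1, 11->2, 15->3.5, 15->3.5, 17->5, 18->6, 19->7, 20->8.5, 20->8.5, 21->10, 25->11, 27->12, 28->13, 34->14, 37->15, 38->16
Step 2: Rank sum for X: R1 = 1 + 2 + 3.5 + 6 + 7 + 8.5 + 11 + 12 = 51.
Step 3: U_X = R1 - n1(n1+1)/2 = 51 - 8*9/2 = 51 - 36 = 15.
       U_Y = n1*n2 - U_X = 64 - 15 = 49.
Step 4: Ties are present, so use the tie-corrected normal approximation (with continuity correction) for the p-value.
Step 5: p-value = 0.082670; compare to alpha = 0.1. reject H0.

U_X = 15, p = 0.082670, reject H0 at alpha = 0.1.


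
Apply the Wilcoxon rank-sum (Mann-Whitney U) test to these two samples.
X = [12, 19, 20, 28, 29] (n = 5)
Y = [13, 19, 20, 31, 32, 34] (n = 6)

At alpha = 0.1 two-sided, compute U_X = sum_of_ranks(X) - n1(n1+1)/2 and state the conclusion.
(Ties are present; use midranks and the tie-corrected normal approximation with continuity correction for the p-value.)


Step 1: Combine and sort all 11 observations; assign midranks.
sorted (value, group): (12,X), (13,Y), (19,X), (19,Y), (20,X), (20,Y), (28,X), (29,X), (31,Y), (32,Y), (34,Y)
ranks: 12->1, 13->2, 19->3.5, 19->3.5, 20->5.5, 20->5.5, 28->7, 29->8, 31->9, 32->10, 34->11
Step 2: Rank sum for X: R1 = 1 + 3.5 + 5.5 + 7 + 8 = 25.
Step 3: U_X = R1 - n1(n1+1)/2 = 25 - 5*6/2 = 25 - 15 = 10.
       U_Y = n1*n2 - U_X = 30 - 10 = 20.
Step 4: Ties are present, so use the tie-corrected normal approximation (with continuity correction) for the p-value.
Step 5: p-value = 0.409176; compare to alpha = 0.1. fail to reject H0.

U_X = 10, p = 0.409176, fail to reject H0 at alpha = 0.1.


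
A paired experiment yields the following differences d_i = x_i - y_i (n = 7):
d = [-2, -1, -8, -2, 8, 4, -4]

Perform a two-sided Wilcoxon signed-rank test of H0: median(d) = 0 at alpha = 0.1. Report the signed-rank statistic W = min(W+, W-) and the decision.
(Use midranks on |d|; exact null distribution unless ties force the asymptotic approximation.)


Step 1: Drop any zero differences (none here) and take |d_i|.
|d| = [2, 1, 8, 2, 8, 4, 4]
Step 2: Midrank |d_i| (ties get averaged ranks).
ranks: |2|->2.5, |1|->1, |8|->6.5, |2|->2.5, |8|->6.5, |4|->4.5, |4|->4.5
Step 3: Attach original signs; sum ranks with positive sign and with negative sign.
W+ = 6.5 + 4.5 = 11
W- = 2.5 + 1 + 6.5 + 2.5 + 4.5 = 17
(Check: W+ + W- = 28 should equal n(n+1)/2 = 28.)
Step 4: Test statistic W = min(W+, W-) = 11.
Step 5: Ties in |d|, so use the tie-corrected normal approximation.
        E[W] = n(n+1)/4 = 7*8/4 = 14.
        Tie groups: |d|=2 (t=2), |d|=4 (t=2), |d|=8 (t=2); sum(t^3 - t) = 18.
        Var[W] = n(n+1)(2n+1)/24 - sum(t^3-t)/48 = 840/24 - 18/48 = 34.625.
        z = (W - E[W]) / sqrt(Var[W]) = (11 - 14) / 5.8843 = -0.5098.
        Two-sided p = 2*Phi(z) = 0.610170.
Step 6: alpha = 0.1. fail to reject H0.

W+ = 11, W- = 17, W = min = 11, p = 0.610170, fail to reject H0.


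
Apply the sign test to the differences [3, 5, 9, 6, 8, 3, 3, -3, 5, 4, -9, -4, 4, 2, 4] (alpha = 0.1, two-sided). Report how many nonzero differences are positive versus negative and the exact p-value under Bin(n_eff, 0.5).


Step 1: Discard zero differences. Original n = 15; n_eff = number of nonzero differences = 15.
Nonzero differences (with sign): +3, +5, +9, +6, +8, +3, +3, -3, +5, +4, -9, -4, +4, +2, +4
Step 2: Count signs: positive = 12, negative = 3.
Step 3: Under H0: P(positive) = 0.5, so the number of positives S ~ Bin(15, 0.5).
Step 4: Two-sided exact p-value = sum of Bin(15,0.5) probabilities at or below the observed probability = 0.035156.
Step 5: alpha = 0.1. reject H0.

n_eff = 15, pos = 12, neg = 3, p = 0.035156, reject H0.


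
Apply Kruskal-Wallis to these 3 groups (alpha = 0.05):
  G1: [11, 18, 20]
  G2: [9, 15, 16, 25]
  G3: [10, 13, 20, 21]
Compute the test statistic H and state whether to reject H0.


Step 1: Combine all N = 11 observations and assign midranks.
sorted (value, group, rank): (9,G2,1), (10,G3,2), (11,G1,3), (13,G3,4), (15,G2,5), (16,G2,6), (18,G1,7), (20,G1,8.5), (20,G3,8.5), (21,G3,10), (25,G2,11)
Step 2: Sum ranks within each group.
R_1 = 18.5 (n_1 = 3)
R_2 = 23 (n_2 = 4)
R_3 = 24.5 (n_3 = 4)
Step 3: H = 12/(N(N+1)) * sum(R_i^2/n_i) - 3(N+1)
     = 12/(11*12) * (18.5^2/3 + 23^2/4 + 24.5^2/4) - 3*12
     = 0.090909 * 396.396 - 36
     = 0.035985.
Step 4: Ties present; correction factor C = 1 - 6/(11^3 - 11) = 0.995455. Corrected H = 0.035985 / 0.995455 = 0.036149.
Step 5: Under H0, H ~ chi^2(2); p-value = 0.982088.
Step 6: alpha = 0.05. fail to reject H0.

H = 0.0361, df = 2, p = 0.982088, fail to reject H0.


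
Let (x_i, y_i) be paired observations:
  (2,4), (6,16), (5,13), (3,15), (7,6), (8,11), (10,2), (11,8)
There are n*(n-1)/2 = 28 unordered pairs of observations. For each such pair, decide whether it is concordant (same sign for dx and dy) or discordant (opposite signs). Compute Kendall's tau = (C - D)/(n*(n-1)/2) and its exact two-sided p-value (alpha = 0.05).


Step 1: Enumerate the 28 unordered pairs (i,j) with i<j and classify each by sign(x_j-x_i) * sign(y_j-y_i).
  (1,2):dx=+4,dy=+12->C; (1,3):dx=+3,dy=+9->C; (1,4):dx=+1,dy=+11->C; (1,5):dx=+5,dy=+2->C
  (1,6):dx=+6,dy=+7->C; (1,7):dx=+8,dy=-2->D; (1,8):dx=+9,dy=+4->C; (2,3):dx=-1,dy=-3->C
  (2,4):dx=-3,dy=-1->C; (2,5):dx=+1,dy=-10->D; (2,6):dx=+2,dy=-5->D; (2,7):dx=+4,dy=-14->D
  (2,8):dx=+5,dy=-8->D; (3,4):dx=-2,dy=+2->D; (3,5):dx=+2,dy=-7->D; (3,6):dx=+3,dy=-2->D
  (3,7):dx=+5,dy=-11->D; (3,8):dx=+6,dy=-5->D; (4,5):dx=+4,dy=-9->D; (4,6):dx=+5,dy=-4->D
  (4,7):dx=+7,dy=-13->D; (4,8):dx=+8,dy=-7->D; (5,6):dx=+1,dy=+5->C; (5,7):dx=+3,dy=-4->D
  (5,8):dx=+4,dy=+2->C; (6,7):dx=+2,dy=-9->D; (6,8):dx=+3,dy=-3->D; (7,8):dx=+1,dy=+6->C
Step 2: C = 11, D = 17, total pairs = 28.
Step 3: tau = (C - D)/(n(n-1)/2) = (11 - 17)/28 = -0.214286.
Step 4: Exact two-sided p-value (enumerate n! = 40320 permutations of y under H0): p = 0.548413.
Step 5: alpha = 0.05. fail to reject H0.

tau_b = -0.2143 (C=11, D=17), p = 0.548413, fail to reject H0.


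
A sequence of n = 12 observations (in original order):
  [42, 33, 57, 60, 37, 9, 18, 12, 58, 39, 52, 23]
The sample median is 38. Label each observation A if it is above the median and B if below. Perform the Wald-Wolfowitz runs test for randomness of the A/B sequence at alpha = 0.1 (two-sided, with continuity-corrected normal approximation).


Step 1: Compute median = 38; label A = above, B = below.
Labels in order: ABAABBBBAAAB  (n_A = 6, n_B = 6)
Step 2: Count runs R = 6.
Step 3: Under H0 (random ordering), E[R] = 2*n_A*n_B/(n_A+n_B) + 1 = 2*6*6/12 + 1 = 7.0000.
        Var[R] = 2*n_A*n_B*(2*n_A*n_B - n_A - n_B) / ((n_A+n_B)^2 * (n_A+n_B-1)) = 4320/1584 = 2.7273.
        SD[R] = 1.6514.
Step 4: Continuity-corrected z = (R + 0.5 - E[R]) / SD[R] = (6 + 0.5 - 7.0000) / 1.6514 = -0.3028.
Step 5: Two-sided p-value via normal approximation = 2*(1 - Phi(|z|)) = 0.762069.
Step 6: alpha = 0.1. fail to reject H0.

R = 6, z = -0.3028, p = 0.762069, fail to reject H0.


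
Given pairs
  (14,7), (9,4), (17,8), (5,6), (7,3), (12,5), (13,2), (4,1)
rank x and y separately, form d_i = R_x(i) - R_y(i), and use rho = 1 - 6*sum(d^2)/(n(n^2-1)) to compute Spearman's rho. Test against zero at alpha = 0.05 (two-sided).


Step 1: Rank x and y separately (midranks; no ties here).
rank(x): 14->7, 9->4, 17->8, 5->2, 7->3, 12->5, 13->6, 4->1
rank(y): 7->7, 4->4, 8->8, 6->6, 3->3, 5->5, 2->2, 1->1
Step 2: d_i = R_x(i) - R_y(i); compute d_i^2.
  (7-7)^2=0, (4-4)^2=0, (8-8)^2=0, (2-6)^2=16, (3-3)^2=0, (5-5)^2=0, (6-2)^2=16, (1-1)^2=0
sum(d^2) = 32.
Step 3: rho = 1 - 6*32 / (8*(8^2 - 1)) = 1 - 192/504 = 0.619048.
Step 4: Under H0, t = rho * sqrt((n-2)/(1-rho^2)) = 1.9308 ~ t(6).
Step 5: Two-sided p-value from the t-distribution with 6 df = 0.101733.
Step 6: alpha = 0.05. fail to reject H0.

rho = 0.6190, p = 0.101733, fail to reject H0 at alpha = 0.05.


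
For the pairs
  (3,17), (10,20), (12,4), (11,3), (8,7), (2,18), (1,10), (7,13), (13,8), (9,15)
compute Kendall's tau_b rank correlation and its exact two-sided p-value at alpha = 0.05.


Step 1: Enumerate the 45 unordered pairs (i,j) with i<j and classify each by sign(x_j-x_i) * sign(y_j-y_i).
  (1,2):dx=+7,dy=+3->C; (1,3):dx=+9,dy=-13->D; (1,4):dx=+8,dy=-14->D; (1,5):dx=+5,dy=-10->D
  (1,6):dx=-1,dy=+1->D; (1,7):dx=-2,dy=-7->C; (1,8):dx=+4,dy=-4->D; (1,9):dx=+10,dy=-9->D
  (1,10):dx=+6,dy=-2->D; (2,3):dx=+2,dy=-16->D; (2,4):dx=+1,dy=-17->D; (2,5):dx=-2,dy=-13->C
  (2,6):dx=-8,dy=-2->C; (2,7):dx=-9,dy=-10->C; (2,8):dx=-3,dy=-7->C; (2,9):dx=+3,dy=-12->D
  (2,10):dx=-1,dy=-5->C; (3,4):dx=-1,dy=-1->C; (3,5):dx=-4,dy=+3->D; (3,6):dx=-10,dy=+14->D
  (3,7):dx=-11,dy=+6->D; (3,8):dx=-5,dy=+9->D; (3,9):dx=+1,dy=+4->C; (3,10):dx=-3,dy=+11->D
  (4,5):dx=-3,dy=+4->D; (4,6):dx=-9,dy=+15->D; (4,7):dx=-10,dy=+7->D; (4,8):dx=-4,dy=+10->D
  (4,9):dx=+2,dy=+5->C; (4,10):dx=-2,dy=+12->D; (5,6):dx=-6,dy=+11->D; (5,7):dx=-7,dy=+3->D
  (5,8):dx=-1,dy=+6->D; (5,9):dx=+5,dy=+1->C; (5,10):dx=+1,dy=+8->C; (6,7):dx=-1,dy=-8->C
  (6,8):dx=+5,dy=-5->D; (6,9):dx=+11,dy=-10->D; (6,10):dx=+7,dy=-3->D; (7,8):dx=+6,dy=+3->C
  (7,9):dx=+12,dy=-2->D; (7,10):dx=+8,dy=+5->C; (8,9):dx=+6,dy=-5->D; (8,10):dx=+2,dy=+2->C
  (9,10):dx=-4,dy=+7->D
Step 2: C = 16, D = 29, total pairs = 45.
Step 3: tau = (C - D)/(n(n-1)/2) = (16 - 29)/45 = -0.288889.
Step 4: Exact two-sided p-value (enumerate n! = 3628800 permutations of y under H0): p = 0.291248.
Step 5: alpha = 0.05. fail to reject H0.

tau_b = -0.2889 (C=16, D=29), p = 0.291248, fail to reject H0.


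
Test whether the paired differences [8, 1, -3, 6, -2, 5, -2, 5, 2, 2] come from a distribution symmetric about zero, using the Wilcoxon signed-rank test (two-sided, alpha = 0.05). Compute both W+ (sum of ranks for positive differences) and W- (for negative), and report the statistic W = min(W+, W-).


Step 1: Drop any zero differences (none here) and take |d_i|.
|d| = [8, 1, 3, 6, 2, 5, 2, 5, 2, 2]
Step 2: Midrank |d_i| (ties get averaged ranks).
ranks: |8|->10, |1|->1, |3|->6, |6|->9, |2|->3.5, |5|->7.5, |2|->3.5, |5|->7.5, |2|->3.5, |2|->3.5
Step 3: Attach original signs; sum ranks with positive sign and with negative sign.
W+ = 10 + 1 + 9 + 7.5 + 7.5 + 3.5 + 3.5 = 42
W- = 6 + 3.5 + 3.5 = 13
(Check: W+ + W- = 55 should equal n(n+1)/2 = 55.)
Step 4: Test statistic W = min(W+, W-) = 13.
Step 5: Ties in |d|, so use the tie-corrected normal approximation.
        E[W] = n(n+1)/4 = 10*11/4 = 27.5.
        Tie groups: |d|=2 (t=4), |d|=5 (t=2); sum(t^3 - t) = 66.
        Var[W] = n(n+1)(2n+1)/24 - sum(t^3-t)/48 = 2310/24 - 66/48 = 94.875.
        z = (W - E[W]) / sqrt(Var[W]) = (13 - 27.5) / 9.7404 = -1.4886.
        Two-sided p = 2*Phi(z) = 0.136580.
Step 6: alpha = 0.05. fail to reject H0.

W+ = 42, W- = 13, W = min = 13, p = 0.136580, fail to reject H0.


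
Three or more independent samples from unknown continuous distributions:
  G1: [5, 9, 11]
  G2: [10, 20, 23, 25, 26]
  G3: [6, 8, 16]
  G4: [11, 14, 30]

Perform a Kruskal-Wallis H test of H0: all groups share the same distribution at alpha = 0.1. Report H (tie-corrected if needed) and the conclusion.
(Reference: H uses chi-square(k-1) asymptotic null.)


Step 1: Combine all N = 14 observations and assign midranks.
sorted (value, group, rank): (5,G1,1), (6,G3,2), (8,G3,3), (9,G1,4), (10,G2,5), (11,G1,6.5), (11,G4,6.5), (14,G4,8), (16,G3,9), (20,G2,10), (23,G2,11), (25,G2,12), (26,G2,13), (30,G4,14)
Step 2: Sum ranks within each group.
R_1 = 11.5 (n_1 = 3)
R_2 = 51 (n_2 = 5)
R_3 = 14 (n_3 = 3)
R_4 = 28.5 (n_4 = 3)
Step 3: H = 12/(N(N+1)) * sum(R_i^2/n_i) - 3(N+1)
     = 12/(14*15) * (11.5^2/3 + 51^2/5 + 14^2/3 + 28.5^2/3) - 3*15
     = 0.057143 * 900.367 - 45
     = 6.449524.
Step 4: Ties present; correction factor C = 1 - 6/(14^3 - 14) = 0.997802. Corrected H = 6.449524 / 0.997802 = 6.463730.
Step 5: Under H0, H ~ chi^2(3); p-value = 0.091104.
Step 6: alpha = 0.1. reject H0.

H = 6.4637, df = 3, p = 0.091104, reject H0.


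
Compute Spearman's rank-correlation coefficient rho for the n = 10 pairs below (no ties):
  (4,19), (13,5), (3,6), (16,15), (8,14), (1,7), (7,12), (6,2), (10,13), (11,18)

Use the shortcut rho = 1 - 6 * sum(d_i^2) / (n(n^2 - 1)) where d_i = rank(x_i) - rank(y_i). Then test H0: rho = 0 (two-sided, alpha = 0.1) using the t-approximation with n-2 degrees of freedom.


Step 1: Rank x and y separately (midranks; no ties here).
rank(x): 4->3, 13->9, 3->2, 16->10, 8->6, 1->1, 7->5, 6->4, 10->7, 11->8
rank(y): 19->10, 5->2, 6->3, 15->8, 14->7, 7->4, 12->5, 2->1, 13->6, 18->9
Step 2: d_i = R_x(i) - R_y(i); compute d_i^2.
  (3-10)^2=49, (9-2)^2=49, (2-3)^2=1, (10-8)^2=4, (6-7)^2=1, (1-4)^2=9, (5-5)^2=0, (4-1)^2=9, (7-6)^2=1, (8-9)^2=1
sum(d^2) = 124.
Step 3: rho = 1 - 6*124 / (10*(10^2 - 1)) = 1 - 744/990 = 0.248485.
Step 4: Under H0, t = rho * sqrt((n-2)/(1-rho^2)) = 0.7256 ~ t(8).
Step 5: Two-sided p-value from the t-distribution with 8 df = 0.488776.
Step 6: alpha = 0.1. fail to reject H0.

rho = 0.2485, p = 0.488776, fail to reject H0 at alpha = 0.1.


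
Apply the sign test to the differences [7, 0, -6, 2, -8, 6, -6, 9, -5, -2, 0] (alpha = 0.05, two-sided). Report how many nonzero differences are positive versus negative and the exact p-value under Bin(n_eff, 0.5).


Step 1: Discard zero differences. Original n = 11; n_eff = number of nonzero differences = 9.
Nonzero differences (with sign): +7, -6, +2, -8, +6, -6, +9, -5, -2
Step 2: Count signs: positive = 4, negative = 5.
Step 3: Under H0: P(positive) = 0.5, so the number of positives S ~ Bin(9, 0.5).
Step 4: Two-sided exact p-value = sum of Bin(9,0.5) probabilities at or below the observed probability = 1.000000.
Step 5: alpha = 0.05. fail to reject H0.

n_eff = 9, pos = 4, neg = 5, p = 1.000000, fail to reject H0.


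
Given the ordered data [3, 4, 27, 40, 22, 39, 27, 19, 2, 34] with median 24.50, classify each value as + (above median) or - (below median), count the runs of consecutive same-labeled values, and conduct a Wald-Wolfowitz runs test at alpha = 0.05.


Step 1: Compute median = 24.50; label A = above, B = below.
Labels in order: BBAABAABBA  (n_A = 5, n_B = 5)
Step 2: Count runs R = 6.
Step 3: Under H0 (random ordering), E[R] = 2*n_A*n_B/(n_A+n_B) + 1 = 2*5*5/10 + 1 = 6.0000.
        Var[R] = 2*n_A*n_B*(2*n_A*n_B - n_A - n_B) / ((n_A+n_B)^2 * (n_A+n_B-1)) = 2000/900 = 2.2222.
        SD[R] = 1.4907.
Step 4: R = E[R], so z = 0 with no continuity correction.
Step 5: Two-sided p-value via normal approximation = 2*(1 - Phi(|z|)) = 1.000000.
Step 6: alpha = 0.05. fail to reject H0.

R = 6, z = 0.0000, p = 1.000000, fail to reject H0.


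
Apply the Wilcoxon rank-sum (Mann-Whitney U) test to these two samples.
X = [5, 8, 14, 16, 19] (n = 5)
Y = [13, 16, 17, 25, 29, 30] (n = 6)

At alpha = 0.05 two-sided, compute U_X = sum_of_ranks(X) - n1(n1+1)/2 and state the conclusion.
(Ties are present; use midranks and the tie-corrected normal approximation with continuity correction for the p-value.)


Step 1: Combine and sort all 11 observations; assign midranks.
sorted (value, group): (5,X), (8,X), (13,Y), (14,X), (16,X), (16,Y), (17,Y), (19,X), (25,Y), (29,Y), (30,Y)
ranks: 5->1, 8->2, 13->3, 14->4, 16->5.5, 16->5.5, 17->7, 19->8, 25->9, 29->10, 30->11
Step 2: Rank sum for X: R1 = 1 + 2 + 4 + 5.5 + 8 = 20.5.
Step 3: U_X = R1 - n1(n1+1)/2 = 20.5 - 5*6/2 = 20.5 - 15 = 5.5.
       U_Y = n1*n2 - U_X = 30 - 5.5 = 24.5.
Step 4: Ties are present, so use the tie-corrected normal approximation (with continuity correction) for the p-value.
Step 5: p-value = 0.099576; compare to alpha = 0.05. fail to reject H0.

U_X = 5.5, p = 0.099576, fail to reject H0 at alpha = 0.05.


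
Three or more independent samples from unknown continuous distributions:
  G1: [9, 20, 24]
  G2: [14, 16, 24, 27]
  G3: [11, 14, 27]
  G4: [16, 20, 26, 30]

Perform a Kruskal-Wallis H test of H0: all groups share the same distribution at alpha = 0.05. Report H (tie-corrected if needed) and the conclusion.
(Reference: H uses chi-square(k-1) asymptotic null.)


Step 1: Combine all N = 14 observations and assign midranks.
sorted (value, group, rank): (9,G1,1), (11,G3,2), (14,G2,3.5), (14,G3,3.5), (16,G2,5.5), (16,G4,5.5), (20,G1,7.5), (20,G4,7.5), (24,G1,9.5), (24,G2,9.5), (26,G4,11), (27,G2,12.5), (27,G3,12.5), (30,G4,14)
Step 2: Sum ranks within each group.
R_1 = 18 (n_1 = 3)
R_2 = 31 (n_2 = 4)
R_3 = 18 (n_3 = 3)
R_4 = 38 (n_4 = 4)
Step 3: H = 12/(N(N+1)) * sum(R_i^2/n_i) - 3(N+1)
     = 12/(14*15) * (18^2/3 + 31^2/4 + 18^2/3 + 38^2/4) - 3*15
     = 0.057143 * 817.25 - 45
     = 1.700000.
Step 4: Ties present; correction factor C = 1 - 30/(14^3 - 14) = 0.989011. Corrected H = 1.700000 / 0.989011 = 1.718889.
Step 5: Under H0, H ~ chi^2(3); p-value = 0.632743.
Step 6: alpha = 0.05. fail to reject H0.

H = 1.7189, df = 3, p = 0.632743, fail to reject H0.


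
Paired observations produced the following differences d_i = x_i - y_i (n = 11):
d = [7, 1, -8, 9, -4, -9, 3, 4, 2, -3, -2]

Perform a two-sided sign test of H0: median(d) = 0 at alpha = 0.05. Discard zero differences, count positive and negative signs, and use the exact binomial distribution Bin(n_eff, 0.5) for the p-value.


Step 1: Discard zero differences. Original n = 11; n_eff = number of nonzero differences = 11.
Nonzero differences (with sign): +7, +1, -8, +9, -4, -9, +3, +4, +2, -3, -2
Step 2: Count signs: positive = 6, negative = 5.
Step 3: Under H0: P(positive) = 0.5, so the number of positives S ~ Bin(11, 0.5).
Step 4: Two-sided exact p-value = sum of Bin(11,0.5) probabilities at or below the observed probability = 1.000000.
Step 5: alpha = 0.05. fail to reject H0.

n_eff = 11, pos = 6, neg = 5, p = 1.000000, fail to reject H0.


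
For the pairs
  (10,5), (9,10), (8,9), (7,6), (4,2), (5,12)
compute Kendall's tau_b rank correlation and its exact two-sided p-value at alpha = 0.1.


Step 1: Enumerate the 15 unordered pairs (i,j) with i<j and classify each by sign(x_j-x_i) * sign(y_j-y_i).
  (1,2):dx=-1,dy=+5->D; (1,3):dx=-2,dy=+4->D; (1,4):dx=-3,dy=+1->D; (1,5):dx=-6,dy=-3->C
  (1,6):dx=-5,dy=+7->D; (2,3):dx=-1,dy=-1->C; (2,4):dx=-2,dy=-4->C; (2,5):dx=-5,dy=-8->C
  (2,6):dx=-4,dy=+2->D; (3,4):dx=-1,dy=-3->C; (3,5):dx=-4,dy=-7->C; (3,6):dx=-3,dy=+3->D
  (4,5):dx=-3,dy=-4->C; (4,6):dx=-2,dy=+6->D; (5,6):dx=+1,dy=+10->C
Step 2: C = 8, D = 7, total pairs = 15.
Step 3: tau = (C - D)/(n(n-1)/2) = (8 - 7)/15 = 0.066667.
Step 4: Exact two-sided p-value (enumerate n! = 720 permutations of y under H0): p = 1.000000.
Step 5: alpha = 0.1. fail to reject H0.

tau_b = 0.0667 (C=8, D=7), p = 1.000000, fail to reject H0.


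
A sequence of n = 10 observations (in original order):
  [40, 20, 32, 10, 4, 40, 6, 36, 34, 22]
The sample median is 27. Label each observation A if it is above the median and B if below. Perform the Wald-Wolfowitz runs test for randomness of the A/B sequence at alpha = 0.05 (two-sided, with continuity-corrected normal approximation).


Step 1: Compute median = 27; label A = above, B = below.
Labels in order: ABABBABAAB  (n_A = 5, n_B = 5)
Step 2: Count runs R = 8.
Step 3: Under H0 (random ordering), E[R] = 2*n_A*n_B/(n_A+n_B) + 1 = 2*5*5/10 + 1 = 6.0000.
        Var[R] = 2*n_A*n_B*(2*n_A*n_B - n_A - n_B) / ((n_A+n_B)^2 * (n_A+n_B-1)) = 2000/900 = 2.2222.
        SD[R] = 1.4907.
Step 4: Continuity-corrected z = (R - 0.5 - E[R]) / SD[R] = (8 - 0.5 - 6.0000) / 1.4907 = 1.0062.
Step 5: Two-sided p-value via normal approximation = 2*(1 - Phi(|z|)) = 0.314305.
Step 6: alpha = 0.05. fail to reject H0.

R = 8, z = 1.0062, p = 0.314305, fail to reject H0.
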